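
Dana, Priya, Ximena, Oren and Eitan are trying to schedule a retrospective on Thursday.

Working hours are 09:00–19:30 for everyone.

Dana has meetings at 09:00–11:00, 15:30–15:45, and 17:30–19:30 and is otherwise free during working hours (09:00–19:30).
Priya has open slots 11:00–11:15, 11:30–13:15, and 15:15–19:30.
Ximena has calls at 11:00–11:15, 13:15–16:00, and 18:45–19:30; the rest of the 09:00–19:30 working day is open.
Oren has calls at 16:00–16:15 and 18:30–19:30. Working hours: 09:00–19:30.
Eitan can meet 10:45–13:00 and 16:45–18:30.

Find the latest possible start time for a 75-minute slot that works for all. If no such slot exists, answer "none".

11:45

Dana free within 09:00–19:30: 11:00–15:30, 15:45–17:30.
Ximena free within 09:00–19:30: 09:00–11:00, 11:15–13:15, 16:00–18:45.
Oren free within 09:00–19:30: 09:00–16:00, 16:15–18:30.
Dana ∩ Priya: 11:00–11:15, 11:30–13:15, 15:15–15:30, 15:45–17:30.
Dana ∩ Priya ∩ Ximena: 11:30–13:15, 16:00–17:30.
Dana ∩ Priya ∩ Ximena ∩ Oren: 11:30–13:15, 16:15–17:30.
Dana ∩ Priya ∩ Ximena ∩ Oren ∩ Eitan: 11:30–13:00, 16:45–17:30.
Windows ≥ 75 min: 11:30–13:00.
Latest start in the last window 11:30–13:00 is 13:00 − 75 min = 11:45.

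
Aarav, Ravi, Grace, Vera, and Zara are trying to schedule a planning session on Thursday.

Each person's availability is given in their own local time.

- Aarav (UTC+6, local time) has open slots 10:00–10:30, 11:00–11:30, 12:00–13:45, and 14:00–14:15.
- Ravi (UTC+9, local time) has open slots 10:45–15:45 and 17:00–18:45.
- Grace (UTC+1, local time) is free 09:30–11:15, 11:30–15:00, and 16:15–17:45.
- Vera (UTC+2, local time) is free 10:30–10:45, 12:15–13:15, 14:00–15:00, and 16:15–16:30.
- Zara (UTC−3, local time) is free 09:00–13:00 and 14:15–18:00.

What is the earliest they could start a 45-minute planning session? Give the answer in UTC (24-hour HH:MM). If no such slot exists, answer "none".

Aarav → UTC: 04:00–04:30, 05:00–05:30, 06:00–07:45, 08:00–08:15.
Ravi → UTC: 01:45–06:45, 08:00–09:45.
Grace → UTC: 08:30–10:15, 10:30–14:00, 15:15–16:45.
Vera → UTC: 08:30–08:45, 10:15–11:15, 12:00–13:00, 14:15–14:30.
Zara → UTC: 12:00–16:00, 17:15–21:00.
Aarav ∩ Ravi: 04:00–04:30, 05:00–05:30, 06:00–06:45, 08:00–08:15.
Aarav ∩ Ravi ∩ Grace: (none).
Aarav ∩ Ravi ∩ Grace ∩ Vera: (none).
Aarav ∩ Ravi ∩ Grace ∩ Vera ∩ Zara: (none).
Windows ≥ 45 min: (none).

none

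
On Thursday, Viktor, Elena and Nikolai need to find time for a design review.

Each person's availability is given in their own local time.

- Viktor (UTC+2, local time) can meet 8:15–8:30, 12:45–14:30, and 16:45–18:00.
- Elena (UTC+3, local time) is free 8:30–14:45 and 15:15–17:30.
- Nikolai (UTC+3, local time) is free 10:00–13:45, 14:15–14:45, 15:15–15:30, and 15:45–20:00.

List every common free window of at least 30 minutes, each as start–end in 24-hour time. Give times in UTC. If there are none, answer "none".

11:15–11:45

Viktor → UTC: 06:15–06:30, 10:45–12:30, 14:45–16:00.
Elena → UTC: 05:30–11:45, 12:15–14:30.
Nikolai → UTC: 07:00–10:45, 11:15–11:45, 12:15–12:30, 12:45–17:00.
Viktor ∩ Elena: 06:15–06:30, 10:45–11:45, 12:15–12:30.
Viktor ∩ Elena ∩ Nikolai: 11:15–11:45, 12:15–12:30.
Windows ≥ 30 min: 11:15–11:45.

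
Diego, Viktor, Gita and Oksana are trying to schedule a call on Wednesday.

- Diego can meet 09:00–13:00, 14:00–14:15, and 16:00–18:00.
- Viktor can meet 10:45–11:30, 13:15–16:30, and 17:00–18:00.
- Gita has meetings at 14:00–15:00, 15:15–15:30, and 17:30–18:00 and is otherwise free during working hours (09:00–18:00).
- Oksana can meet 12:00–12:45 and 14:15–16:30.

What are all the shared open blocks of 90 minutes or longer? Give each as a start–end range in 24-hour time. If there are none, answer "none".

Gita free within 09:00–18:00: 09:00–14:00, 15:00–15:15, 15:30–17:30.
Diego ∩ Viktor: 10:45–11:30, 14:00–14:15, 16:00–16:30, 17:00–18:00.
Diego ∩ Viktor ∩ Gita: 10:45–11:30, 16:00–16:30, 17:00–17:30.
Diego ∩ Viktor ∩ Gita ∩ Oksana: 16:00–16:30.
Windows ≥ 90 min: (none).

none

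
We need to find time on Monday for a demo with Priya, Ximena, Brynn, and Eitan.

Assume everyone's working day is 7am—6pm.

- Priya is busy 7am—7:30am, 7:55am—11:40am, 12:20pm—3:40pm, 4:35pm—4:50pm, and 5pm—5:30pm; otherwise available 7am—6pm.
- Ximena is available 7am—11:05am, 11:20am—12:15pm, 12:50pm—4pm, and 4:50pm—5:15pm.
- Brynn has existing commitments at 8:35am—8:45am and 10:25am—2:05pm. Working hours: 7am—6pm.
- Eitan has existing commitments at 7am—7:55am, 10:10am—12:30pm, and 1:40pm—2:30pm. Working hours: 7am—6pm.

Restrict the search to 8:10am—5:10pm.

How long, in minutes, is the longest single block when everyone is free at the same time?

20 minutes

Priya free within 07:00–18:00: 07:30–07:55, 11:40–12:20, 15:40–16:35, 16:50–17:00, 17:30–18:00.
Brynn free within 07:00–18:00: 07:00–08:35, 08:45–10:25, 14:05–18:00.
Eitan free within 07:00–18:00: 07:55–10:10, 12:30–13:40, 14:30–18:00.
Priya ∩ Ximena: 07:30–07:55, 11:40–12:15, 15:40–16:00, 16:50–17:00.
Priya ∩ Ximena ∩ Brynn: 07:30–07:55, 15:40–16:00, 16:50–17:00.
Priya ∩ Ximena ∩ Brynn ∩ Eitan: 15:40–16:00, 16:50–17:00.
Restricted to 08:10–17:10: 15:40–16:00, 16:50–17:00.
Common window lengths: 20, 10 min; longest is 20.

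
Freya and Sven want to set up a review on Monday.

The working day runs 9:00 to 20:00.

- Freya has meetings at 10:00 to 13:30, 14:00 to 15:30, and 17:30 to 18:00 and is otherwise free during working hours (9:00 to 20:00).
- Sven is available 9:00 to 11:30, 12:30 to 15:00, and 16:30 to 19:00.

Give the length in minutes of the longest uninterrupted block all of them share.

Freya free within 09:00–20:00: 09:00–10:00, 13:30–14:00, 15:30–17:30, 18:00–20:00.
Freya ∩ Sven: 09:00–10:00, 13:30–14:00, 16:30–17:30, 18:00–19:00.
Common window lengths: 60, 30, 60, 60 min; longest is 60.

60 minutes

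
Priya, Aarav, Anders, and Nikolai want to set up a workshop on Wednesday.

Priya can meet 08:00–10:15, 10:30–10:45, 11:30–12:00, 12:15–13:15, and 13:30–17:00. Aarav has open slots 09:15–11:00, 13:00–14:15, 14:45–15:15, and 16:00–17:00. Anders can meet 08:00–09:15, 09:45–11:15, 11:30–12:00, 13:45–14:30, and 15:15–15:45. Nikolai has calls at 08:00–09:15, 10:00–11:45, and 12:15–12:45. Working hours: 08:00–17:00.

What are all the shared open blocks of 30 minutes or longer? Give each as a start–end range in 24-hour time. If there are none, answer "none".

Nikolai free within 08:00–17:00: 09:15–10:00, 11:45–12:15, 12:45–17:00.
Priya ∩ Aarav: 09:15–10:15, 10:30–10:45, 13:00–13:15, 13:30–14:15, 14:45–15:15, 16:00–17:00.
Priya ∩ Aarav ∩ Anders: 09:45–10:15, 10:30–10:45, 13:45–14:15.
Priya ∩ Aarav ∩ Anders ∩ Nikolai: 09:45–10:00, 13:45–14:15.
Windows ≥ 30 min: 13:45–14:15.

13:45–14:15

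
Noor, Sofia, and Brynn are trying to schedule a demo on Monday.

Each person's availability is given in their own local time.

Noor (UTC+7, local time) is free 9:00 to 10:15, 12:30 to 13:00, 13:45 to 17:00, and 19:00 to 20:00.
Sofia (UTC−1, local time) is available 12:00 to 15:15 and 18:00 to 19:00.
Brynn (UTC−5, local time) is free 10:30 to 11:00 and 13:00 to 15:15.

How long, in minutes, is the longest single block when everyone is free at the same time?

0 minutes

Noor → UTC: 02:00–03:15, 05:30–06:00, 06:45–10:00, 12:00–13:00.
Sofia → UTC: 13:00–16:15, 19:00–20:00.
Brynn → UTC: 15:30–16:00, 18:00–20:15.
Noor ∩ Sofia: (none).
Noor ∩ Sofia ∩ Brynn: (none).
No common window.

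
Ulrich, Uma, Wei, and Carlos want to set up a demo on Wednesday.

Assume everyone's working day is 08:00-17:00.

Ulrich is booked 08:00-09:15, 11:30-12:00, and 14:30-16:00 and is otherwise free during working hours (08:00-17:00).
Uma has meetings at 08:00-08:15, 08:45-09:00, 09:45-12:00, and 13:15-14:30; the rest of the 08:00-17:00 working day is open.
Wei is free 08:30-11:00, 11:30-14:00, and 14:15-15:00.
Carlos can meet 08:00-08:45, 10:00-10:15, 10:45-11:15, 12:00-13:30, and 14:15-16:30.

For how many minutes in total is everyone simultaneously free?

Ulrich free within 08:00–17:00: 09:15–11:30, 12:00–14:30, 16:00–17:00.
Uma free within 08:00–17:00: 08:15–08:45, 09:00–09:45, 12:00–13:15, 14:30–17:00.
Ulrich ∩ Uma: 09:15–09:45, 12:00–13:15, 16:00–17:00.
Ulrich ∩ Uma ∩ Wei: 09:15–09:45, 12:00–13:15.
Ulrich ∩ Uma ∩ Wei ∩ Carlos: 12:00–13:15.
Total common minutes: 75.

75 minutes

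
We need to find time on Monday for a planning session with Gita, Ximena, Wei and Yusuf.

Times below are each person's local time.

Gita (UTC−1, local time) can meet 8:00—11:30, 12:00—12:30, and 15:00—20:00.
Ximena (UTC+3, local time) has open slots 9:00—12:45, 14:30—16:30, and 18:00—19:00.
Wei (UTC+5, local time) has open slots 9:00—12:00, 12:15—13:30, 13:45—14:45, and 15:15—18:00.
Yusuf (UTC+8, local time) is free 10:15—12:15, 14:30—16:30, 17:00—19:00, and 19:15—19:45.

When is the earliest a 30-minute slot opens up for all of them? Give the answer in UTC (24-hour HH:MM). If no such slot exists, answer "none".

09:00

Gita → UTC: 09:00–12:30, 13:00–13:30, 16:00–21:00.
Ximena → UTC: 06:00–09:45, 11:30–13:30, 15:00–16:00.
Wei → UTC: 04:00–07:00, 07:15–08:30, 08:45–09:45, 10:15–13:00.
Yusuf → UTC: 02:15–04:15, 06:30–08:30, 09:00–11:00, 11:15–11:45.
Gita ∩ Ximena: 09:00–09:45, 11:30–12:30, 13:00–13:30.
Gita ∩ Ximena ∩ Wei: 09:00–09:45, 11:30–12:30.
Gita ∩ Ximena ∩ Wei ∩ Yusuf: 09:00–09:45, 11:30–11:45.
Windows ≥ 30 min: 09:00–09:45.
Earliest such window starts at 09:00.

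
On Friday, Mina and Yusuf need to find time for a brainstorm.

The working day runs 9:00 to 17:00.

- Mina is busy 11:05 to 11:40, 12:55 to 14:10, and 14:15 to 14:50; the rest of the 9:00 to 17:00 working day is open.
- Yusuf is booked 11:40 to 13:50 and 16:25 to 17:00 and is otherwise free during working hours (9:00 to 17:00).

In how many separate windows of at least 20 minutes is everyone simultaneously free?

Mina free within 09:00–17:00: 09:00–11:05, 11:40–12:55, 14:10–14:15, 14:50–17:00.
Yusuf free within 09:00–17:00: 09:00–11:40, 13:50–16:25.
Mina ∩ Yusuf: 09:00–11:05, 14:10–14:15, 14:50–16:25.
Windows ≥ 20 min: 09:00–11:05, 14:50–16:25.
That's 2 windows.

2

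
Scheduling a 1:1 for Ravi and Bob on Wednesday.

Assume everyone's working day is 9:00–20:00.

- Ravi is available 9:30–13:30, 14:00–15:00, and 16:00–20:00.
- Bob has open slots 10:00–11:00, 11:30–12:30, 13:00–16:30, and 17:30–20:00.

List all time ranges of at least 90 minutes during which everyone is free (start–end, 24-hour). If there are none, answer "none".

Ravi ∩ Bob: 10:00–11:00, 11:30–12:30, 13:00–13:30, 14:00–15:00, 16:00–16:30, 17:30–20:00.
Windows ≥ 90 min: 17:30–20:00.

17:30–20:00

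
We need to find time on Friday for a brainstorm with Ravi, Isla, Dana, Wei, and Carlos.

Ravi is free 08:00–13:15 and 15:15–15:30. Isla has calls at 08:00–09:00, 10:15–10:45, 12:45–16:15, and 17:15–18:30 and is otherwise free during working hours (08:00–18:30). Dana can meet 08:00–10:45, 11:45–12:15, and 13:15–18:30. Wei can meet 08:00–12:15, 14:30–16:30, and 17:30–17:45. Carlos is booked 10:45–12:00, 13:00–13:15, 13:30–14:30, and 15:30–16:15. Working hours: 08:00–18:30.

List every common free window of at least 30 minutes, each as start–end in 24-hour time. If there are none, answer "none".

Isla free within 08:00–18:30: 09:00–10:15, 10:45–12:45, 16:15–17:15.
Carlos free within 08:00–18:30: 08:00–10:45, 12:00–13:00, 13:15–13:30, 14:30–15:30, 16:15–18:30.
Ravi ∩ Isla: 09:00–10:15, 10:45–12:45.
Ravi ∩ Isla ∩ Dana: 09:00–10:15, 11:45–12:15.
Ravi ∩ Isla ∩ Dana ∩ Wei: 09:00–10:15, 11:45–12:15.
Ravi ∩ Isla ∩ Dana ∩ Wei ∩ Carlos: 09:00–10:15, 12:00–12:15.
Windows ≥ 30 min: 09:00–10:15.

09:00–10:15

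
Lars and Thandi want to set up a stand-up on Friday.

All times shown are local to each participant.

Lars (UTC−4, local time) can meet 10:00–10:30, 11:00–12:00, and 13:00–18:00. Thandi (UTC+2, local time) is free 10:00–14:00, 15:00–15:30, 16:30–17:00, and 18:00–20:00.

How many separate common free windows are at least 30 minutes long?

1

Lars → UTC: 14:00–14:30, 15:00–16:00, 17:00–22:00.
Thandi → UTC: 08:00–12:00, 13:00–13:30, 14:30–15:00, 16:00–18:00.
Lars ∩ Thandi: 17:00–18:00.
Windows ≥ 30 min: 17:00–18:00.
That's 1 window.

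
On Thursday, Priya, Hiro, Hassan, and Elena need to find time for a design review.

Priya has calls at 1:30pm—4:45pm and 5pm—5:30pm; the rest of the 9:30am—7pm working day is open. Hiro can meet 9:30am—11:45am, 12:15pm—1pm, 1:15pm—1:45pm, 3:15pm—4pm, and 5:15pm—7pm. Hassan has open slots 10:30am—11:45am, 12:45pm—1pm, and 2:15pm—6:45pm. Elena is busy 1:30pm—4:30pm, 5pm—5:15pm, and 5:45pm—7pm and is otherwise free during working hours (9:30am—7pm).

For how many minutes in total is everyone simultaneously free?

105 minutes

Priya free within 09:30–19:00: 09:30–13:30, 16:45–17:00, 17:30–19:00.
Elena free within 09:30–19:00: 09:30–13:30, 16:30–17:00, 17:15–17:45.
Priya ∩ Hiro: 09:30–11:45, 12:15–13:00, 13:15–13:30, 17:30–19:00.
Priya ∩ Hiro ∩ Hassan: 10:30–11:45, 12:45–13:00, 17:30–18:45.
Priya ∩ Hiro ∩ Hassan ∩ Elena: 10:30–11:45, 12:45–13:00, 17:30–17:45.
Total common minutes: 75 + 15 + 15 = 105.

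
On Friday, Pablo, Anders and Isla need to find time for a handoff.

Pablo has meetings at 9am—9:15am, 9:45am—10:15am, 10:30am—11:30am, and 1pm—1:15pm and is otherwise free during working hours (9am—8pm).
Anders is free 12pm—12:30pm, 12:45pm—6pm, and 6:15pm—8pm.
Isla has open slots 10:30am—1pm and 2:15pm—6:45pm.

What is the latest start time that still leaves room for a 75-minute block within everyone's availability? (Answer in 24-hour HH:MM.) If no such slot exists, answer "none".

Pablo free within 09:00–20:00: 09:15–09:45, 10:15–10:30, 11:30–13:00, 13:15–20:00.
Pablo ∩ Anders: 12:00–12:30, 12:45–13:00, 13:15–18:00, 18:15–20:00.
Pablo ∩ Anders ∩ Isla: 12:00–12:30, 12:45–13:00, 14:15–18:00, 18:15–18:45.
Windows ≥ 75 min: 14:15–18:00.
Latest start in the last window 14:15–18:00 is 18:00 − 75 min = 16:45.

16:45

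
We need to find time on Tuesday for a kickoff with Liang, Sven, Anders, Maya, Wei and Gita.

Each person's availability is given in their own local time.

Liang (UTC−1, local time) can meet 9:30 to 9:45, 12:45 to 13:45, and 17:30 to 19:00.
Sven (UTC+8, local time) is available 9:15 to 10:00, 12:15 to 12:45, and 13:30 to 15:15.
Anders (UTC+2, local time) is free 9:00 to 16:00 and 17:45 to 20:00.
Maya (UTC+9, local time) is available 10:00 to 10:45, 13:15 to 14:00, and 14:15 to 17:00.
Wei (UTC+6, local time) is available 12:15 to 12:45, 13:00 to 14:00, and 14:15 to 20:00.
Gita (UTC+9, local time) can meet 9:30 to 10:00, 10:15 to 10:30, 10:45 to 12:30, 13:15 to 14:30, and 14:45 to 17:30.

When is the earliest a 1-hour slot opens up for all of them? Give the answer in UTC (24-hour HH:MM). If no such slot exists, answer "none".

Liang → UTC: 10:30–10:45, 13:45–14:45, 18:30–20:00.
Sven → UTC: 01:15–02:00, 04:15–04:45, 05:30–07:15.
Anders → UTC: 07:00–14:00, 15:45–18:00.
Maya → UTC: 01:00–01:45, 04:15–05:00, 05:15–08:00.
Wei → UTC: 06:15–06:45, 07:00–08:00, 08:15–14:00.
Gita → UTC: 00:30–01:00, 01:15–01:30, 01:45–03:30, 04:15–05:30, 05:45–08:30.
Liang ∩ Sven: (none).
Liang ∩ Sven ∩ Anders: (none).
Liang ∩ Sven ∩ Anders ∩ Maya: (none).
Liang ∩ Sven ∩ Anders ∩ Maya ∩ Wei: (none).
Liang ∩ Sven ∩ Anders ∩ Maya ∩ Wei ∩ Gita: (none).
Windows ≥ 60 min: (none).

none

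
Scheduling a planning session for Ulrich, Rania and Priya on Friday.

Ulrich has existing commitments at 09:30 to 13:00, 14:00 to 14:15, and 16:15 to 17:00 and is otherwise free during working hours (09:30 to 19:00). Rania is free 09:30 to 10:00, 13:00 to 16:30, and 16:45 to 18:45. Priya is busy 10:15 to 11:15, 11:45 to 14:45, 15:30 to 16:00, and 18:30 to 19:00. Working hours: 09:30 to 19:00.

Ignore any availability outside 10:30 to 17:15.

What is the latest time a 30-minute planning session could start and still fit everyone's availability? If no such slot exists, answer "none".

Ulrich free within 09:30–19:00: 13:00–14:00, 14:15–16:15, 17:00–19:00.
Priya free within 09:30–19:00: 09:30–10:15, 11:15–11:45, 14:45–15:30, 16:00–18:30.
Ulrich ∩ Rania: 13:00–14:00, 14:15–16:15, 17:00–18:45.
Ulrich ∩ Rania ∩ Priya: 14:45–15:30, 16:00–16:15, 17:00–18:30.
Restricted to 10:30–17:15: 14:45–15:30, 16:00–16:15, 17:00–17:15.
Windows ≥ 30 min: 14:45–15:30.
Latest start in the last window 14:45–15:30 is 15:30 − 30 min = 15:00.

15:00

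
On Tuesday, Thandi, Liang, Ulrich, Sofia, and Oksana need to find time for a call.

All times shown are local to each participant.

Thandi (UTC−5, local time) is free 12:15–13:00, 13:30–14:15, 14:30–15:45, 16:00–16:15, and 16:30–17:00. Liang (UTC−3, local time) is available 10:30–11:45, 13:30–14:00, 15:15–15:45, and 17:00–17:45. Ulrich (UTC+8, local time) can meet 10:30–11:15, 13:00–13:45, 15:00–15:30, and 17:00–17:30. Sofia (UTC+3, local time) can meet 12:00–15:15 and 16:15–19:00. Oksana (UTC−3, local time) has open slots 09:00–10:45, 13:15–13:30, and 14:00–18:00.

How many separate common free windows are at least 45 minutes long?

Thandi → UTC: 17:15–18:00, 18:30–19:15, 19:30–20:45, 21:00–21:15, 21:30–22:00.
Liang → UTC: 13:30–14:45, 16:30–17:00, 18:15–18:45, 20:00–20:45.
Ulrich → UTC: 02:30–03:15, 05:00–05:45, 07:00–07:30, 09:00–09:30.
Sofia → UTC: 09:00–12:15, 13:15–16:00.
Oksana → UTC: 12:00–13:45, 16:15–16:30, 17:00–21:00.
Thandi ∩ Liang: 18:30–18:45, 20:00–20:45.
Thandi ∩ Liang ∩ Ulrich: (none).
Thandi ∩ Liang ∩ Ulrich ∩ Sofia: (none).
Thandi ∩ Liang ∩ Ulrich ∩ Sofia ∩ Oksana: (none).
Windows ≥ 45 min: (none).
That's 0 windows.

0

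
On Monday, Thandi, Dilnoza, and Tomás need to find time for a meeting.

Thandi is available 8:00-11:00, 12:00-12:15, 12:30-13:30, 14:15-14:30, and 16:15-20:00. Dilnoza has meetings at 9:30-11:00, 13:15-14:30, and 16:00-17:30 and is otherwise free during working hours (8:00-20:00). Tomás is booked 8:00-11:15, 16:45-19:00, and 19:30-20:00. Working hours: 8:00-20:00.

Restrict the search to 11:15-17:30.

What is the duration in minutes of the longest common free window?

45 minutes

Dilnoza free within 08:00–20:00: 08:00–09:30, 11:00–13:15, 14:30–16:00, 17:30–20:00.
Tomás free within 08:00–20:00: 11:15–16:45, 19:00–19:30.
Thandi ∩ Dilnoza: 08:00–09:30, 12:00–12:15, 12:30–13:15, 17:30–20:00.
Thandi ∩ Dilnoza ∩ Tomás: 12:00–12:15, 12:30–13:15, 19:00–19:30.
Restricted to 11:15–17:30: 12:00–12:15, 12:30–13:15.
Common window lengths: 15, 45 min; longest is 45.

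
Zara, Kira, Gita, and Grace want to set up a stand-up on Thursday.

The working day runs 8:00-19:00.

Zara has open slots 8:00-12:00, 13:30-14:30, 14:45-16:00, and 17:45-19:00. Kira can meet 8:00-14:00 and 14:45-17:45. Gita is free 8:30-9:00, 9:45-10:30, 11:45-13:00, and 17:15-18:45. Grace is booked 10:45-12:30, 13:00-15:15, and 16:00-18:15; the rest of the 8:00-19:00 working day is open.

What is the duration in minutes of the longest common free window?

45 minutes

Grace free within 08:00–19:00: 08:00–10:45, 12:30–13:00, 15:15–16:00, 18:15–19:00.
Zara ∩ Kira: 08:00–12:00, 13:30–14:00, 14:45–16:00.
Zara ∩ Kira ∩ Gita: 08:30–09:00, 09:45–10:30, 11:45–12:00.
Zara ∩ Kira ∩ Gita ∩ Grace: 08:30–09:00, 09:45–10:30.
Common window lengths: 30, 45 min; longest is 45.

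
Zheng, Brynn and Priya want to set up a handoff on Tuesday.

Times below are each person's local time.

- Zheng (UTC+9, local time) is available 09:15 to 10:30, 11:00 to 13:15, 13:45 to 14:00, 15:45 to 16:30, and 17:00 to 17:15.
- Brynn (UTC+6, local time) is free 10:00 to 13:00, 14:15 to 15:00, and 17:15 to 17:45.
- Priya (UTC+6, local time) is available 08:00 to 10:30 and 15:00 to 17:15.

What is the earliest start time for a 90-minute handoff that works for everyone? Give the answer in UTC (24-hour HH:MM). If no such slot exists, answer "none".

none

Zheng → UTC: 00:15–01:30, 02:00–04:15, 04:45–05:00, 06:45–07:30, 08:00–08:15.
Brynn → UTC: 04:00–07:00, 08:15–09:00, 11:15–11:45.
Priya → UTC: 02:00–04:30, 09:00–11:15.
Zheng ∩ Brynn: 04:00–04:15, 04:45–05:00, 06:45–07:00.
Zheng ∩ Brynn ∩ Priya: 04:00–04:15.
Windows ≥ 90 min: (none).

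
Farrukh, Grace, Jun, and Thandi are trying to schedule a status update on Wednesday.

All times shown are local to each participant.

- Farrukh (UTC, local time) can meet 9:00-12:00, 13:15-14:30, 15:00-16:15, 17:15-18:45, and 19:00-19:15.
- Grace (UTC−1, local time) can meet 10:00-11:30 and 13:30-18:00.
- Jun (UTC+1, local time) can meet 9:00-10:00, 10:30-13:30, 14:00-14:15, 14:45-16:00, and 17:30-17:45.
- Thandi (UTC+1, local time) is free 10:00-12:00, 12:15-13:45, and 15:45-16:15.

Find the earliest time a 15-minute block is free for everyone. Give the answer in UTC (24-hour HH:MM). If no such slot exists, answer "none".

11:15

Farrukh → UTC: 09:00–12:00, 13:15–14:30, 15:00–16:15, 17:15–18:45, 19:00–19:15.
Grace → UTC: 11:00–12:30, 14:30–19:00.
Jun → UTC: 08:00–09:00, 09:30–12:30, 13:00–13:15, 13:45–15:00, 16:30–16:45.
Thandi → UTC: 09:00–11:00, 11:15–12:45, 14:45–15:15.
Farrukh ∩ Grace: 11:00–12:00, 15:00–16:15, 17:15–18:45.
Farrukh ∩ Grace ∩ Jun: 11:00–12:00.
Farrukh ∩ Grace ∩ Jun ∩ Thandi: 11:15–12:00.
Windows ≥ 15 min: 11:15–12:00.
Earliest such window starts at 11:15.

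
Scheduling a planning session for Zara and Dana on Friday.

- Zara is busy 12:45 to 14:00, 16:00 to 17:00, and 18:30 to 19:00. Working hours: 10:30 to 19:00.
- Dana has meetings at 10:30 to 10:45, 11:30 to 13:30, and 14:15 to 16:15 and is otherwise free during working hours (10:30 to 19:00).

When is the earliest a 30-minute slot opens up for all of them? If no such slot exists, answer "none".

10:45

Zara free within 10:30–19:00: 10:30–12:45, 14:00–16:00, 17:00–18:30.
Dana free within 10:30–19:00: 10:45–11:30, 13:30–14:15, 16:15–19:00.
Zara ∩ Dana: 10:45–11:30, 14:00–14:15, 17:00–18:30.
Windows ≥ 30 min: 10:45–11:30, 17:00–18:30.
Earliest such window starts at 10:45.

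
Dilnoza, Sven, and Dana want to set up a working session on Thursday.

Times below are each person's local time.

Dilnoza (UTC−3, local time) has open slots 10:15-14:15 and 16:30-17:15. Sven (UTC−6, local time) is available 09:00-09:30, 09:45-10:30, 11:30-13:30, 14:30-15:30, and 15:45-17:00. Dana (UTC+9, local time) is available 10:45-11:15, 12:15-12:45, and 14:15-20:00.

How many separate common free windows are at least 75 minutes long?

Dilnoza → UTC: 13:15–17:15, 19:30–20:15.
Sven → UTC: 15:00–15:30, 15:45–16:30, 17:30–19:30, 20:30–21:30, 21:45–23:00.
Dana → UTC: 01:45–02:15, 03:15–03:45, 05:15–11:00.
Dilnoza ∩ Sven: 15:00–15:30, 15:45–16:30.
Dilnoza ∩ Sven ∩ Dana: (none).
Windows ≥ 75 min: (none).
That's 0 windows.

0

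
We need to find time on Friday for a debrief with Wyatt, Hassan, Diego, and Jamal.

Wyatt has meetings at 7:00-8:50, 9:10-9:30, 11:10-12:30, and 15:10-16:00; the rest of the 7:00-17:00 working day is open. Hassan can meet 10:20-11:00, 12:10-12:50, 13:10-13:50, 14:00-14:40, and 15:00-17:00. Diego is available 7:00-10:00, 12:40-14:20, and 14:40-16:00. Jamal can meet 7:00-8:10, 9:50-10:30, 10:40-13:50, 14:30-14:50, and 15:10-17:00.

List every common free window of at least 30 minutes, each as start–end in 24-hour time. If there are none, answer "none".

13:10–13:50

Wyatt free within 07:00–17:00: 08:50–09:10, 09:30–11:10, 12:30–15:10, 16:00–17:00.
Wyatt ∩ Hassan: 10:20–11:00, 12:30–12:50, 13:10–13:50, 14:00–14:40, 15:00–15:10, 16:00–17:00.
Wyatt ∩ Hassan ∩ Diego: 12:40–12:50, 13:10–13:50, 14:00–14:20, 15:00–15:10.
Wyatt ∩ Hassan ∩ Diego ∩ Jamal: 12:40–12:50, 13:10–13:50.
Windows ≥ 30 min: 13:10–13:50.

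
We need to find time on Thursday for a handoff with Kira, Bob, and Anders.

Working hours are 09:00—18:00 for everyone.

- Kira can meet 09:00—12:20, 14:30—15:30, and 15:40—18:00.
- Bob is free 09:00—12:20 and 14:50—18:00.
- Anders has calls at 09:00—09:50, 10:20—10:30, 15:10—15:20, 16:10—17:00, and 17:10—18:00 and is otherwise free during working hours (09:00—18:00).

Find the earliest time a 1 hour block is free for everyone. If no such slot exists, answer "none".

Anders free within 09:00–18:00: 09:50–10:20, 10:30–15:10, 15:20–16:10, 17:00–17:10.
Kira ∩ Bob: 09:00–12:20, 14:50–15:30, 15:40–18:00.
Kira ∩ Bob ∩ Anders: 09:50–10:20, 10:30–12:20, 14:50–15:10, 15:20–15:30, 15:40–16:10, 17:00–17:10.
Windows ≥ 60 min: 10:30–12:20.
Earliest such window starts at 10:30.

10:30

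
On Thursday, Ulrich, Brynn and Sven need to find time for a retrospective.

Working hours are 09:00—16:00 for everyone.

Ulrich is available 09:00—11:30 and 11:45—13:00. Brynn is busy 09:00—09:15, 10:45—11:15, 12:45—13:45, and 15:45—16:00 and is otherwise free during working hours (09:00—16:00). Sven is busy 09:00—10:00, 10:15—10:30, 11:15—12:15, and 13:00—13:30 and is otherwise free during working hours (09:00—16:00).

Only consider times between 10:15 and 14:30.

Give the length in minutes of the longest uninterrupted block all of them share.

30 minutes

Brynn free within 09:00–16:00: 09:15–10:45, 11:15–12:45, 13:45–15:45.
Sven free within 09:00–16:00: 10:00–10:15, 10:30–11:15, 12:15–13:00, 13:30–16:00.
Ulrich ∩ Brynn: 09:15–10:45, 11:15–11:30, 11:45–12:45.
Ulrich ∩ Brynn ∩ Sven: 10:00–10:15, 10:30–10:45, 12:15–12:45.
Restricted to 10:15–14:30: 10:30–10:45, 12:15–12:45.
Common window lengths: 15, 30 min; longest is 30.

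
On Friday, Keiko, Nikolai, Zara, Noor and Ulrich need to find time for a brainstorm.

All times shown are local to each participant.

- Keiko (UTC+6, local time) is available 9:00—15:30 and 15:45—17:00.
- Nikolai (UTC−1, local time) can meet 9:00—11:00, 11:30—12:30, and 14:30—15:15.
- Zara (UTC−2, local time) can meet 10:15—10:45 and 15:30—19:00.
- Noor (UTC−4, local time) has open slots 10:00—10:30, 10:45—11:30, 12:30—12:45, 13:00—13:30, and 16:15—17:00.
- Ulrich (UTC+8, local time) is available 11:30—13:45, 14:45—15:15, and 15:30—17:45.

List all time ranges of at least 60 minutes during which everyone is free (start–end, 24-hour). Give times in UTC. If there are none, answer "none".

none

Keiko → UTC: 03:00–09:30, 09:45–11:00.
Nikolai → UTC: 10:00–12:00, 12:30–13:30, 15:30–16:15.
Zara → UTC: 12:15–12:45, 17:30–21:00.
Noor → UTC: 14:00–14:30, 14:45–15:30, 16:30–16:45, 17:00–17:30, 20:15–21:00.
Ulrich → UTC: 03:30–05:45, 06:45–07:15, 07:30–09:45.
Keiko ∩ Nikolai: 10:00–11:00.
Keiko ∩ Nikolai ∩ Zara: (none).
Keiko ∩ Nikolai ∩ Zara ∩ Noor: (none).
Keiko ∩ Nikolai ∩ Zara ∩ Noor ∩ Ulrich: (none).
Windows ≥ 60 min: (none).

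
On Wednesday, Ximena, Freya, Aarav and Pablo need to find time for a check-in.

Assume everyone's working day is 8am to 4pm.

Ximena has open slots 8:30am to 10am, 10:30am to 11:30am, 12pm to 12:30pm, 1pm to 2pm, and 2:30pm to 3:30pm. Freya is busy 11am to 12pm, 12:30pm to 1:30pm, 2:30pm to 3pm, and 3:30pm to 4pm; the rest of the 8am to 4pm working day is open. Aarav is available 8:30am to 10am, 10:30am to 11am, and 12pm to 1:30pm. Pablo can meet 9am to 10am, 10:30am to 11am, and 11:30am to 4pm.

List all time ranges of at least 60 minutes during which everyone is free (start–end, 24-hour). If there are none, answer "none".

09:00–10:00

Freya free within 08:00–16:00: 08:00–11:00, 12:00–12:30, 13:30–14:30, 15:00–15:30.
Ximena ∩ Freya: 08:30–10:00, 10:30–11:00, 12:00–12:30, 13:30–14:00, 15:00–15:30.
Ximena ∩ Freya ∩ Aarav: 08:30–10:00, 10:30–11:00, 12:00–12:30.
Ximena ∩ Freya ∩ Aarav ∩ Pablo: 09:00–10:00, 10:30–11:00, 12:00–12:30.
Windows ≥ 60 min: 09:00–10:00.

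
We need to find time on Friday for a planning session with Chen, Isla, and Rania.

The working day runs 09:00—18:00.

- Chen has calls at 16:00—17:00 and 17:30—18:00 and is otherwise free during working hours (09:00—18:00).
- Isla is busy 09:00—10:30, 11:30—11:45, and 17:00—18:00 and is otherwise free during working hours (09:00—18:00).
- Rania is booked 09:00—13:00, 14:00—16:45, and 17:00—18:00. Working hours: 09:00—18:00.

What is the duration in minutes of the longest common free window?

Chen free within 09:00–18:00: 09:00–16:00, 17:00–17:30.
Isla free within 09:00–18:00: 10:30–11:30, 11:45–17:00.
Rania free within 09:00–18:00: 13:00–14:00, 16:45–17:00.
Chen ∩ Isla: 10:30–11:30, 11:45–16:00.
Chen ∩ Isla ∩ Rania: 13:00–14:00.
Single common window of 60 minutes.

60 minutes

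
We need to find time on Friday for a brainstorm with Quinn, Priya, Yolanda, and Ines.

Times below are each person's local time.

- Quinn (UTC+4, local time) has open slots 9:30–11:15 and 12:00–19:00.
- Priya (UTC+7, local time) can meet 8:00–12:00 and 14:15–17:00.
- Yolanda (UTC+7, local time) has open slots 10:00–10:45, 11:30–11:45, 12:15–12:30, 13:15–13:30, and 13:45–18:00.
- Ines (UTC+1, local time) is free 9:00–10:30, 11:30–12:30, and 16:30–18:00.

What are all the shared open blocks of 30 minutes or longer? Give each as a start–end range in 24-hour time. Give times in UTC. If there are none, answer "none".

08:00–09:30

Quinn → UTC: 05:30–07:15, 08:00–15:00.
Priya → UTC: 01:00–05:00, 07:15–10:00.
Yolanda → UTC: 03:00–03:45, 04:30–04:45, 05:15–05:30, 06:15–06:30, 06:45–11:00.
Ines → UTC: 08:00–09:30, 10:30–11:30, 15:30–17:00.
Quinn ∩ Priya: 08:00–10:00.
Quinn ∩ Priya ∩ Yolanda: 08:00–10:00.
Quinn ∩ Priya ∩ Yolanda ∩ Ines: 08:00–09:30.
Windows ≥ 30 min: 08:00–09:30.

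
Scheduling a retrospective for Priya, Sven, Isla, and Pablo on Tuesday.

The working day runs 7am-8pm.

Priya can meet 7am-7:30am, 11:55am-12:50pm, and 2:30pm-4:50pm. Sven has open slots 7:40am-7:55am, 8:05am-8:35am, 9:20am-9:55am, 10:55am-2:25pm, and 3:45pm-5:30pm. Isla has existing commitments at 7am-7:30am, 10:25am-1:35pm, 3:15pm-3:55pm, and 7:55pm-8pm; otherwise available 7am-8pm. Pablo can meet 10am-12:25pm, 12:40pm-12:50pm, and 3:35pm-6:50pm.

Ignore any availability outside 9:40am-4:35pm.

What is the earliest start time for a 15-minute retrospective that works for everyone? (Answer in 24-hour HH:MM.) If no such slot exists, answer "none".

15:55

Isla free within 07:00–20:00: 07:30–10:25, 13:35–15:15, 15:55–19:55.
Priya ∩ Sven: 11:55–12:50, 15:45–16:50.
Priya ∩ Sven ∩ Isla: 15:55–16:50.
Priya ∩ Sven ∩ Isla ∩ Pablo: 15:55–16:50.
Restricted to 09:40–16:35: 15:55–16:35.
Windows ≥ 15 min: 15:55–16:35.
Earliest such window starts at 15:55.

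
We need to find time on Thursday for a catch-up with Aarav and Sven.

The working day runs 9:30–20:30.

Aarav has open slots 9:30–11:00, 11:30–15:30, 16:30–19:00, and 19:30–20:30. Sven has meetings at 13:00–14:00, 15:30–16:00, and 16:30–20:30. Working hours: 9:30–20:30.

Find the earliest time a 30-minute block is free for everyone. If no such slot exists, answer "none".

Sven free within 09:30–20:30: 09:30–13:00, 14:00–15:30, 16:00–16:30.
Aarav ∩ Sven: 09:30–11:00, 11:30–13:00, 14:00–15:30.
Windows ≥ 30 min: 09:30–11:00, 11:30–13:00, 14:00–15:30.
Earliest such window starts at 09:30.

09:30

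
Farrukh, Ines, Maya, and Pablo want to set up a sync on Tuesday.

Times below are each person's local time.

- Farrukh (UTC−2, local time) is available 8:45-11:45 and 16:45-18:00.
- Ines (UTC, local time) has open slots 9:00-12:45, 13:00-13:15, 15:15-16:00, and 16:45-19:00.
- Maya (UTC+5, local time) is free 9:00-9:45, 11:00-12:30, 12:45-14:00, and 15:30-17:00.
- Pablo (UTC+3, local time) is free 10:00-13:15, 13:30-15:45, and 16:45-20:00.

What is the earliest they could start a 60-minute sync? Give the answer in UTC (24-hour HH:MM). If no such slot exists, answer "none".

10:45

Farrukh → UTC: 10:45–13:45, 18:45–20:00.
Ines → UTC: 09:00–12:45, 13:00–13:15, 15:15–16:00, 16:45–19:00.
Maya → UTC: 04:00–04:45, 06:00–07:30, 07:45–09:00, 10:30–12:00.
Pablo → UTC: 07:00–10:15, 10:30–12:45, 13:45–17:00.
Farrukh ∩ Ines: 10:45–12:45, 13:00–13:15, 18:45–19:00.
Farrukh ∩ Ines ∩ Maya: 10:45–12:00.
Farrukh ∩ Ines ∩ Maya ∩ Pablo: 10:45–12:00.
Windows ≥ 60 min: 10:45–12:00.
Earliest such window starts at 10:45.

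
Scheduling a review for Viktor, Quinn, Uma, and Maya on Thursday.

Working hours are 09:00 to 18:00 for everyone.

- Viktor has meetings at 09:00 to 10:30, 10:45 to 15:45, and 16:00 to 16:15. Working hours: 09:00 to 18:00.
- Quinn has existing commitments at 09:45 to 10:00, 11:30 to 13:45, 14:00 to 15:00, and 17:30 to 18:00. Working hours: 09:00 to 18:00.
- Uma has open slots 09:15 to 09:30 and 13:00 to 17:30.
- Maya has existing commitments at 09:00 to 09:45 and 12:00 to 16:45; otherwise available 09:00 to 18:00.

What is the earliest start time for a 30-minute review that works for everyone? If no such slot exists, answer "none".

16:45

Viktor free within 09:00–18:00: 10:30–10:45, 15:45–16:00, 16:15–18:00.
Quinn free within 09:00–18:00: 09:00–09:45, 10:00–11:30, 13:45–14:00, 15:00–17:30.
Maya free within 09:00–18:00: 09:45–12:00, 16:45–18:00.
Viktor ∩ Quinn: 10:30–10:45, 15:45–16:00, 16:15–17:30.
Viktor ∩ Quinn ∩ Uma: 15:45–16:00, 16:15–17:30.
Viktor ∩ Quinn ∩ Uma ∩ Maya: 16:45–17:30.
Windows ≥ 30 min: 16:45–17:30.
Earliest such window starts at 16:45.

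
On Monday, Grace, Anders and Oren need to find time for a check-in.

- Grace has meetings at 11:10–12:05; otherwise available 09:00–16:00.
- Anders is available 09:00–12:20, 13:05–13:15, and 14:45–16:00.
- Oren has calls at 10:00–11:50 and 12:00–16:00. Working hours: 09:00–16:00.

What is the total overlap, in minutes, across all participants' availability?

Grace free within 09:00–16:00: 09:00–11:10, 12:05–16:00.
Oren free within 09:00–16:00: 09:00–10:00, 11:50–12:00.
Grace ∩ Anders: 09:00–11:10, 12:05–12:20, 13:05–13:15, 14:45–16:00.
Grace ∩ Anders ∩ Oren: 09:00–10:00.
Total common minutes: 60.

60 minutes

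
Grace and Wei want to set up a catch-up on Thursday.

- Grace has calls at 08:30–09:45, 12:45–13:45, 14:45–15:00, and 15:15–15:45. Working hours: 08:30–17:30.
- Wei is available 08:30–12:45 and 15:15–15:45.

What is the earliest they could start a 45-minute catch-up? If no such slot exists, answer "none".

09:45

Grace free within 08:30–17:30: 09:45–12:45, 13:45–14:45, 15:00–15:15, 15:45–17:30.
Grace ∩ Wei: 09:45–12:45.
Windows ≥ 45 min: 09:45–12:45.
Earliest such window starts at 09:45.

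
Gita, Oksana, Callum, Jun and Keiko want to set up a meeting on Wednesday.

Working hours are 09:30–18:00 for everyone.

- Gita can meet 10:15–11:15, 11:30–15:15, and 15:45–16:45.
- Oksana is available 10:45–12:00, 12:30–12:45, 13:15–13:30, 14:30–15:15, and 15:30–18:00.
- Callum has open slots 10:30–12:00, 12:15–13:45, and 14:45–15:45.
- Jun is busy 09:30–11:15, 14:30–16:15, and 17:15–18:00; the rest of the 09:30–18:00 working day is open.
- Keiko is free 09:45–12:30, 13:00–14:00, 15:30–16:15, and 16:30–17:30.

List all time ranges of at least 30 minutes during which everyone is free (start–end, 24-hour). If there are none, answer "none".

Jun free within 09:30–18:00: 11:15–14:30, 16:15–17:15.
Gita ∩ Oksana: 10:45–11:15, 11:30–12:00, 12:30–12:45, 13:15–13:30, 14:30–15:15, 15:45–16:45.
Gita ∩ Oksana ∩ Callum: 10:45–11:15, 11:30–12:00, 12:30–12:45, 13:15–13:30, 14:45–15:15.
Gita ∩ Oksana ∩ Callum ∩ Jun: 11:30–12:00, 12:30–12:45, 13:15–13:30.
Gita ∩ Oksana ∩ Callum ∩ Jun ∩ Keiko: 11:30–12:00, 13:15–13:30.
Windows ≥ 30 min: 11:30–12:00.

11:30–12:00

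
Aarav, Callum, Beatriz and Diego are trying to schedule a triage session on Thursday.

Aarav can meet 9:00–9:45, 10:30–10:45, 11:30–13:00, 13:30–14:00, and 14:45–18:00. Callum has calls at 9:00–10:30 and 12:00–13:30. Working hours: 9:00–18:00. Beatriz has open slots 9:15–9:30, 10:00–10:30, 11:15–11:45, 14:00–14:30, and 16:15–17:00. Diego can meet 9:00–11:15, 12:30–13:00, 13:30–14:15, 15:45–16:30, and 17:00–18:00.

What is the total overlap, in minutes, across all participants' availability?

Callum free within 09:00–18:00: 10:30–12:00, 13:30–18:00.
Aarav ∩ Callum: 10:30–10:45, 11:30–12:00, 13:30–14:00, 14:45–18:00.
Aarav ∩ Callum ∩ Beatriz: 11:30–11:45, 16:15–17:00.
Aarav ∩ Callum ∩ Beatriz ∩ Diego: 16:15–16:30.
Total common minutes: 15.

15 minutes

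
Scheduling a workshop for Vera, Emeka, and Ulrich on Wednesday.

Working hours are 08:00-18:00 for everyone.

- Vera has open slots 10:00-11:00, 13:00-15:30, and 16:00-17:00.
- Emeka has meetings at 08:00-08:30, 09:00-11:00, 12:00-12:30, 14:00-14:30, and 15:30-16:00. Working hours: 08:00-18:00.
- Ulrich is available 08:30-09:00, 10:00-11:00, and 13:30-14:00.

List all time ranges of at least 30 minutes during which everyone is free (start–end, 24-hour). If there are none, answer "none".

13:30–14:00

Emeka free within 08:00–18:00: 08:30–09:00, 11:00–12:00, 12:30–14:00, 14:30–15:30, 16:00–18:00.
Vera ∩ Emeka: 13:00–14:00, 14:30–15:30, 16:00–17:00.
Vera ∩ Emeka ∩ Ulrich: 13:30–14:00.
Windows ≥ 30 min: 13:30–14:00.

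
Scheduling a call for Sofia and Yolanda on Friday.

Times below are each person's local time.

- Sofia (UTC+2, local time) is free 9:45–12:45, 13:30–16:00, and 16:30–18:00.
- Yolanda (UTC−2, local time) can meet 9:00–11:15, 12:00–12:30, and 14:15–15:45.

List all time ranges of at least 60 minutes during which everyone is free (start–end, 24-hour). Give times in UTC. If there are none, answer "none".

Sofia → UTC: 07:45–10:45, 11:30–14:00, 14:30–16:00.
Yolanda → UTC: 11:00–13:15, 14:00–14:30, 16:15–17:45.
Sofia ∩ Yolanda: 11:30–13:15.
Windows ≥ 60 min: 11:30–13:15.

11:30–13:15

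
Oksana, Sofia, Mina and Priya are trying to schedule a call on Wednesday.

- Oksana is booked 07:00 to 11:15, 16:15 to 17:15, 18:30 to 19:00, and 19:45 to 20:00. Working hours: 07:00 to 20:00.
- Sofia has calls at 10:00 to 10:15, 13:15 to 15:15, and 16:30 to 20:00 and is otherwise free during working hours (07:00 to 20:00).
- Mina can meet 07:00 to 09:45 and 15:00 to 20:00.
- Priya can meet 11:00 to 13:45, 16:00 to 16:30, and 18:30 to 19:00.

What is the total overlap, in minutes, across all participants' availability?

Oksana free within 07:00–20:00: 11:15–16:15, 17:15–18:30, 19:00–19:45.
Sofia free within 07:00–20:00: 07:00–10:00, 10:15–13:15, 15:15–16:30.
Oksana ∩ Sofia: 11:15–13:15, 15:15–16:15.
Oksana ∩ Sofia ∩ Mina: 15:15–16:15.
Oksana ∩ Sofia ∩ Mina ∩ Priya: 16:00–16:15.
Total common minutes: 15.

15 minutes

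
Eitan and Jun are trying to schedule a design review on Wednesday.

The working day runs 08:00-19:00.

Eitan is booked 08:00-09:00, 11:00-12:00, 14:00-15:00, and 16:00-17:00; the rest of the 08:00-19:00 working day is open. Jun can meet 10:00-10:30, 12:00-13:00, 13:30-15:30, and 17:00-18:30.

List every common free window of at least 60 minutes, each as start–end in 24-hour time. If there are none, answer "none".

Eitan free within 08:00–19:00: 09:00–11:00, 12:00–14:00, 15:00–16:00, 17:00–19:00.
Eitan ∩ Jun: 10:00–10:30, 12:00–13:00, 13:30–14:00, 15:00–15:30, 17:00–18:30.
Windows ≥ 60 min: 12:00–13:00, 17:00–18:30.

12:00–13:00, 17:00–18:30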